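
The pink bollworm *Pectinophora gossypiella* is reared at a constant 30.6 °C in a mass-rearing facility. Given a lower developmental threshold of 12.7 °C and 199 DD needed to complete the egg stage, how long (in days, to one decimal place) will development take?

Daily accumulation = 30.6 − 12.7 = 17.9 DD/day.
Duration = 199 / 17.9 = 11.117 ≈ 11.1 days.

11.1 days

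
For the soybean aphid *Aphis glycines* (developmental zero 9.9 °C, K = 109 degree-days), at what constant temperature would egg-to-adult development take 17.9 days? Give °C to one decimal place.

Required daily accumulation = 109 / 17.9 = 6.089 DD/day.
T = T_base + 6.089 = 9.9 + 6.089 = 15.989 ≈ 16.0 °C.

16.0 °C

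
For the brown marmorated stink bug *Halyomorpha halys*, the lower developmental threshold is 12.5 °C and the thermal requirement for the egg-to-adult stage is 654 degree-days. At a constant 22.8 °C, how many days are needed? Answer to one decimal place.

Daily accumulation = 22.8 − 12.5 = 10.3 DD/day.
Duration = 654 / 10.3 = 63.495 ≈ 63.5 days.

63.5 days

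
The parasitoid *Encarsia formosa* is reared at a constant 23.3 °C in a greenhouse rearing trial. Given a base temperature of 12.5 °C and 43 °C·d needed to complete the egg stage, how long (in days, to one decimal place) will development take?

4.0 days

Daily accumulation = 23.3 − 12.5 = 10.8 DD/day.
Duration = 43 / 10.8 = 3.981 ≈ 4.0 days.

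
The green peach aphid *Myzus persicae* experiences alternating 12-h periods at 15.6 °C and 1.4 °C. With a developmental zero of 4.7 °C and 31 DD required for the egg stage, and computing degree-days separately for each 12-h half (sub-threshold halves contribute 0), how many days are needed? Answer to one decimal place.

5.7 days

Day half: max(0, 15.6 − 4.7) × 0.5 = 10.9 × 0.5 = 5.45 DD.
Night half: max(0, 1.4 − 4.7) × 0.5 = 0.0 × 0.5 = 0.00 DD.
Per 24 h: 5.45 DD/day.
Duration = 31 / 5.45 = 5.688 ≈ 5.7 days.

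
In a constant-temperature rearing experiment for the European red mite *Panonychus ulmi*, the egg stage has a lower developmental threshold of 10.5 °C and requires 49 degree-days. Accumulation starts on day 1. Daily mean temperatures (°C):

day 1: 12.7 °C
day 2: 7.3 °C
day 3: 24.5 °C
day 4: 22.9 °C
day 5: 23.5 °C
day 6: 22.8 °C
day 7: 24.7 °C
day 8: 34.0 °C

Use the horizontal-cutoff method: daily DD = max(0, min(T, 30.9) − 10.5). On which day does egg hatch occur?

Daily DD above 10.5 °C (capped at 20.4): 2.2, 0.0, 14.0, 12.4, 13.0, 12.3, 14.2, 20.4.
Cumulative: 2.2, 2.2, 16.2, 28.6, 41.6, 53.9, 68.1, 88.5.
The total first reaches 49 DD on day 6.

day 6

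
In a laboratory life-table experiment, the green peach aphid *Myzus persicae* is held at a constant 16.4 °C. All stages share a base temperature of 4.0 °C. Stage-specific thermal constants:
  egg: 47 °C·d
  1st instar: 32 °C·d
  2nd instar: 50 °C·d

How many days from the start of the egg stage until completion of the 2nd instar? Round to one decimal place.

10.4 days

Daily accumulation at 16.4 °C = 16.4 − 4.0 = 12.4 DD/day.
Total K = 47 + 32 + 50 = 129 DD.
Total duration = 129 / 12.4 = 10.403 ≈ 10.4 days.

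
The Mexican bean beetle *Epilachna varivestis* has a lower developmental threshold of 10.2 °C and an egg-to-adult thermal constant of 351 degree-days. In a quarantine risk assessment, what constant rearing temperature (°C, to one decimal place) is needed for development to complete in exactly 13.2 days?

36.8 °C

Required daily accumulation = 351 / 13.2 = 26.591 DD/day.
T = T_base + 26.591 = 10.2 + 26.591 = 36.791 ≈ 36.8 °C.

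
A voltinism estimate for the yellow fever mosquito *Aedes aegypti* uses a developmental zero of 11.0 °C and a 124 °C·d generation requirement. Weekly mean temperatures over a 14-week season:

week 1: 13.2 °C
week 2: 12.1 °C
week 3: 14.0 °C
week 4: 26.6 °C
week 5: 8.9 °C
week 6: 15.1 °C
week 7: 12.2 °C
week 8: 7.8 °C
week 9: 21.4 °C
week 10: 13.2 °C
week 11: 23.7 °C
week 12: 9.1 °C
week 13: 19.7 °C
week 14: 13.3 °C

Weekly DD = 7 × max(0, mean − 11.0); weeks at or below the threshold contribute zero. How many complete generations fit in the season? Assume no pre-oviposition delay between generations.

Weekly DD (7 × max(0, T̄ − 11.0)): 15.4, 7.7, 21.0, 109.2, 0.0, 28.7, 8.4, 0.0, 72.8, 15.4, 88.9, 0.0, 60.9, 16.1.
Season total = 444.5 DD.
Complete generations = ⌊444.5 / 124⌋ = 3.

3 generations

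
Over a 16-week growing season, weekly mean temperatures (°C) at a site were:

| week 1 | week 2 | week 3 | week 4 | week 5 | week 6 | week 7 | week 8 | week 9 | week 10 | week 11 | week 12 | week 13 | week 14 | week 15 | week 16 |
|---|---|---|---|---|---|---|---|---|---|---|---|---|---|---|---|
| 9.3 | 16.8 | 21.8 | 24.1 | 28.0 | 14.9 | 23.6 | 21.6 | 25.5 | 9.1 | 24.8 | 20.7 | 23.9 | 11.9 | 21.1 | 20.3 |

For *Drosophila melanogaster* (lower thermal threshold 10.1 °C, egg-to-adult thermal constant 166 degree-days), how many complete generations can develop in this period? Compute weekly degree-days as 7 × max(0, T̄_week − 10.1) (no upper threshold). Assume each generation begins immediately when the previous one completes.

Weekly DD (7 × max(0, T̄ − 10.1)): 0.0, 46.9, 81.9, 98.0, 125.3, 33.6, 94.5, 80.5, 107.8, 0.0, 102.9, 74.2, 96.6, 12.6, 77.0, 71.4.
Season total = 1103.2 DD.
Complete generations = ⌊1103.2 / 166⌋ = 6.

6 generations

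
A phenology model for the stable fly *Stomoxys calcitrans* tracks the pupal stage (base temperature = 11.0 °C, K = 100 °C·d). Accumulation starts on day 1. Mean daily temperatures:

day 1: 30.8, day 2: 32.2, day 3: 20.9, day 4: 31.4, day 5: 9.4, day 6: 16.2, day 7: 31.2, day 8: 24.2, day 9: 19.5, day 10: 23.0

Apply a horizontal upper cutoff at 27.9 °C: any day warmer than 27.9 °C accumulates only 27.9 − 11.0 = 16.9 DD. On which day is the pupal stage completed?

Daily DD above 11.0 °C (capped at 16.9): 16.9, 16.9, 9.9, 16.9, 0.0, 5.2, 16.9, 13.2, 8.5, 12.0.
Cumulative: 16.9, 33.8, 43.7, 60.6, 60.6, 65.8, 82.7, 95.9, 104.4, 116.4.
The total first reaches 100 DD on day 9.

day 9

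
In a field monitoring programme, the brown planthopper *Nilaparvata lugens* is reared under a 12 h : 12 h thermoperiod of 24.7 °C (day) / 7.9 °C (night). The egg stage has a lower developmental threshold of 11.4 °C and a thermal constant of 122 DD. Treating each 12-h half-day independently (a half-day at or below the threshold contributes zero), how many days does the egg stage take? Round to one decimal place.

Day half: max(0, 24.7 − 11.4) × 0.5 = 13.3 × 0.5 = 6.65 DD.
Night half: max(0, 7.9 − 11.4) × 0.5 = 0.0 × 0.5 = 0.00 DD.
Per 24 h: 6.65 DD/day.
Duration = 122 / 6.65 = 18.346 ≈ 18.3 days.

18.3 days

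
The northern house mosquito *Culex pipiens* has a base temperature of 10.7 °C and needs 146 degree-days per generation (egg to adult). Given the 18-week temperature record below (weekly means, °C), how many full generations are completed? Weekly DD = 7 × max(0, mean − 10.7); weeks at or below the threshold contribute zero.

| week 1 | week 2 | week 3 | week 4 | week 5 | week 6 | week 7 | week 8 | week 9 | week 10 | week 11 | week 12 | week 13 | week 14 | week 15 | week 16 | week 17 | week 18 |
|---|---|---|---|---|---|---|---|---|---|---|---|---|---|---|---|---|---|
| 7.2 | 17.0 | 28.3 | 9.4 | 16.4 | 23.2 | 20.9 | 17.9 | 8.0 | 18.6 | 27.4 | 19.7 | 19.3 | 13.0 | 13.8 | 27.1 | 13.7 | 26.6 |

6 generations

Weekly DD (7 × max(0, T̄ − 10.7)): 0.0, 44.1, 123.2, 0.0, 39.9, 87.5, 71.4, 50.4, 0.0, 55.3, 116.9, 63.0, 60.2, 16.1, 21.7, 114.8, 21.0, 111.3.
Season total = 996.8 DD.
Complete generations = ⌊996.8 / 146⌋ = 6.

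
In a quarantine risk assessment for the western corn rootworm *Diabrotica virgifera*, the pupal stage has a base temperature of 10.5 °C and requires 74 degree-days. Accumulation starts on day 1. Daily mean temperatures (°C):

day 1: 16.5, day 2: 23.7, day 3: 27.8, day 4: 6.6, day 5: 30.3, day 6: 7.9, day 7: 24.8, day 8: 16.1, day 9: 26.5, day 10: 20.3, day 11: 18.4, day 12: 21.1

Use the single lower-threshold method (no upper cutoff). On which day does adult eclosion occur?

Daily DD above 10.5 °C: 6.0, 13.2, 17.3, 0.0, 19.8, 0.0, 14.3, 5.6, 16.0, 9.8, 7.9, 10.6.
Cumulative: 6.0, 19.2, 36.5, 36.5, 56.3, 56.3, 70.6, 76.2, 92.2, 102.0, 109.9, 120.5.
The total first reaches 74 DD on day 8.

day 8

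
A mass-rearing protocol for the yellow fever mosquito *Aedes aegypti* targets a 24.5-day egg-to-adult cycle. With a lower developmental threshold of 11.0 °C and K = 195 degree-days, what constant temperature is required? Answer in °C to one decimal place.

19.0 °C

Required daily accumulation = 195 / 24.5 = 7.959 DD/day.
T = T_base + 7.959 = 11.0 + 7.959 = 18.959 ≈ 19.0 °C.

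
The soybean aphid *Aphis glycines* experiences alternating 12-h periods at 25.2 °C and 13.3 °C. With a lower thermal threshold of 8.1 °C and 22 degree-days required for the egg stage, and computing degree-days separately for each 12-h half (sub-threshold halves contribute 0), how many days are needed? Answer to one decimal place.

Day half: max(0, 25.2 − 8.1) × 0.5 = 17.1 × 0.5 = 8.55 DD.
Night half: max(0, 13.3 − 8.1) × 0.5 = 5.2 × 0.5 = 2.60 DD.
Per 24 h: 11.15 DD/day.
Duration = 22 / 11.15 = 1.973 ≈ 2.0 days.

2.0 days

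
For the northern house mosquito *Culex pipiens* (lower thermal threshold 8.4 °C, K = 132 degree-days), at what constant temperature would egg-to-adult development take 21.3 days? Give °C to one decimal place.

14.6 °C

Required daily accumulation = 132 / 21.3 = 6.197 DD/day.
T = T_base + 6.197 = 8.4 + 6.197 = 14.597 ≈ 14.6 °C.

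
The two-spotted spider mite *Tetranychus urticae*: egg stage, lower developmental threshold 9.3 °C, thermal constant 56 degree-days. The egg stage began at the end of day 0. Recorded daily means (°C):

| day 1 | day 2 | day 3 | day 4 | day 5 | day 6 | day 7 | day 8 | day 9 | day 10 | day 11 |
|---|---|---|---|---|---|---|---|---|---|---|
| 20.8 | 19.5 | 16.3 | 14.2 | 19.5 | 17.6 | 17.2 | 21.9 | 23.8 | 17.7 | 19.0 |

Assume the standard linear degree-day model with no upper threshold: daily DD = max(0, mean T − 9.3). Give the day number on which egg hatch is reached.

day 7

Daily DD above 9.3 °C: 11.5, 10.2, 7.0, 4.9, 10.2, 8.3, 7.9, 12.6, 14.5, 8.4, 9.7.
Cumulative: 11.5, 21.7, 28.7, 33.6, 43.8, 52.1, 60.0, 72.6, 87.1, 95.5, 105.2.
The total first reaches 56 DD on day 7.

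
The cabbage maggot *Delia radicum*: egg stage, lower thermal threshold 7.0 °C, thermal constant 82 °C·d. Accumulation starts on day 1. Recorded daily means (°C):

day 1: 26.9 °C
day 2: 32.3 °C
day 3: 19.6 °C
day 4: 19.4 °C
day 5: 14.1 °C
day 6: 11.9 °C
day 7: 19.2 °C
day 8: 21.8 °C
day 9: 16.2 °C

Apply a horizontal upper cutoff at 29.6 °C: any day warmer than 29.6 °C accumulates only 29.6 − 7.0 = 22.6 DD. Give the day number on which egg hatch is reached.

Daily DD above 7.0 °C (capped at 22.6): 19.9, 22.6, 12.6, 12.4, 7.1, 4.9, 12.2, 14.8, 9.2.
Cumulative: 19.9, 42.5, 55.1, 67.5, 74.6, 79.5, 91.7, 106.5, 115.7.
The total first reaches 82 DD on day 7.

day 7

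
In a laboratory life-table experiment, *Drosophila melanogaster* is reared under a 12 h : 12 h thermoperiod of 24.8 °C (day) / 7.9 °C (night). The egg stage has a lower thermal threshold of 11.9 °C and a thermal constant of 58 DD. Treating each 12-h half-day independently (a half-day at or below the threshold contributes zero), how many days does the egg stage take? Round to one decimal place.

Day half: max(0, 24.8 − 11.9) × 0.5 = 12.9 × 0.5 = 6.45 DD.
Night half: max(0, 7.9 − 11.9) × 0.5 = 0.0 × 0.5 = 0.00 DD.
Per 24 h: 6.45 DD/day.
Duration = 58 / 6.45 = 8.992 ≈ 9.0 days.

9.0 days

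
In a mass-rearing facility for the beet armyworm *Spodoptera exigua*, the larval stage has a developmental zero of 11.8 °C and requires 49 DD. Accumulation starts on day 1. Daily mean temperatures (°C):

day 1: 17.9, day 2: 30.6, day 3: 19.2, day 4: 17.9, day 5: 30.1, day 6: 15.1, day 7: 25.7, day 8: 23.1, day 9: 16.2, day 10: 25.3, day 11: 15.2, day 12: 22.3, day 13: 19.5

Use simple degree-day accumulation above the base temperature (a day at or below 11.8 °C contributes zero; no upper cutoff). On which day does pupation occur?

Daily DD above 11.8 °C: 6.1, 18.8, 7.4, 6.1, 18.3, 3.3, 13.9, 11.3, 4.4, 13.5, 3.4, 10.5, 7.7.
Cumulative: 6.1, 24.9, 32.3, 38.4, 56.7, 60.0, 73.9, 85.2, 89.6, 103.1, 106.5, 117.0, 124.7.
The total first reaches 49 DD on day 5.

day 5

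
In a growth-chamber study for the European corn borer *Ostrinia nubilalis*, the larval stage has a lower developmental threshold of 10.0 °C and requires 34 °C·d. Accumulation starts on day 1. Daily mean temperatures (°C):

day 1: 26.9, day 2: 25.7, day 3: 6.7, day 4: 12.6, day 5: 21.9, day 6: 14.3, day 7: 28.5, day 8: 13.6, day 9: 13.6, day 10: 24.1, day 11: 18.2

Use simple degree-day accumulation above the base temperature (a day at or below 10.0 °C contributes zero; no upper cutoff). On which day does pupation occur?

Daily DD above 10.0 °C: 16.9, 15.7, 0.0, 2.6, 11.9, 4.3, 18.5, 3.6, 3.6, 14.1, 8.2.
Cumulative: 16.9, 32.6, 32.6, 35.2, 47.1, 51.4, 69.9, 73.5, 77.1, 91.2, 99.4.
The total first reaches 34 DD on day 4.

day 4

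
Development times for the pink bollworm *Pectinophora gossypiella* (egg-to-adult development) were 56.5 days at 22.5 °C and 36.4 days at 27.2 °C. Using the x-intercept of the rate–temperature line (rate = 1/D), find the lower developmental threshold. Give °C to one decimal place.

14.0 °C

Under the model K = D·(T − T_b), so D₁·(T₁ − T_b) = D₂·(T₂ − T_b).
56.5·(22.5 − T_b) = 36.4·(27.2 − T_b)
T_b = (56.5·22.5 − 36.4·27.2) / (56.5 − 36.4) = 281.17 / 20.1 = 13.989 °C ≈ 14.0 °C.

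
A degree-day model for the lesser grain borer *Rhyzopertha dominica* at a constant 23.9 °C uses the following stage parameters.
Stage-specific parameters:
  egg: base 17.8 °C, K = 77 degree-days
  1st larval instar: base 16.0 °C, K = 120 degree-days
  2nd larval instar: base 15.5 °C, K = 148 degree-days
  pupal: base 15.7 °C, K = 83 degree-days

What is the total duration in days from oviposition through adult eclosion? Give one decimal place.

55.6 days

egg: 77 / (23.9 − 17.8) = 77 / 6.1 = 12.623 d.
1st larval instar: 120 / (23.9 − 16.0) = 120 / 7.9 = 15.190 d.
2nd larval instar: 148 / (23.9 − 15.5) = 148 / 8.4 = 17.619 d.
pupal: 83 / (23.9 − 15.7) = 83 / 8.2 = 10.122 d.
Sum = 55.554 ≈ 55.6 days.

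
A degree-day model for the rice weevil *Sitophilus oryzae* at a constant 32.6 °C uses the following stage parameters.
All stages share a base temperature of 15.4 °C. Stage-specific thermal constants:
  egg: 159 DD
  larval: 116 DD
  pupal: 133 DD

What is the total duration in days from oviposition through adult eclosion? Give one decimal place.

23.7 days

Daily accumulation at 32.6 °C = 32.6 − 15.4 = 17.2 DD/day.
Total K = 159 + 116 + 133 = 408 DD.
Total duration = 408 / 17.2 = 23.721 ≈ 23.7 days.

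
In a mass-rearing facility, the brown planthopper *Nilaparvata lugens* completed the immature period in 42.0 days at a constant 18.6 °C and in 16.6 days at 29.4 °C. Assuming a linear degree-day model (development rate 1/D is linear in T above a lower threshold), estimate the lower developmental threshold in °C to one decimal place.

Equal thermal constants: D₁(T₁ − T_b) = D₂(T₂ − T_b).
42.0·(18.6 − T_b) = 16.6·(29.4 − T_b)
T_b = (42.0·18.6 − 16.6·29.4) / (42.0 − 16.6) = 293.16 / 25.4 = 11.542 °C ≈ 11.5 °C.

11.5 °C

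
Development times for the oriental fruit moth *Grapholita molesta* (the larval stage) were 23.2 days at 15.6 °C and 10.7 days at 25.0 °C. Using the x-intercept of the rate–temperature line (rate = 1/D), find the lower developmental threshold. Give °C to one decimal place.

Equal thermal constants: D₁(T₁ − T_b) = D₂(T₂ − T_b).
23.2·(15.6 − T_b) = 10.7·(25.0 − T_b)
T_b = (23.2·15.6 − 10.7·25.0) / (23.2 − 10.7) = 94.42 / 12.5 = 7.554 °C ≈ 7.6 °C.

7.6 °C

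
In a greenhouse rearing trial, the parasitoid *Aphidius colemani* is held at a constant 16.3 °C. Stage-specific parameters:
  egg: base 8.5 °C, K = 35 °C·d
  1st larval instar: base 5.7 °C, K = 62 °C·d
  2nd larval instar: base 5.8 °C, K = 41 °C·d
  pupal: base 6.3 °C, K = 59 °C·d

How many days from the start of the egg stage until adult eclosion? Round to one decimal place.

egg: 35 / (16.3 − 8.5) = 35 / 7.8 = 4.487 d.
1st larval instar: 62 / (16.3 − 5.7) = 62 / 10.6 = 5.849 d.
2nd larval instar: 41 / (16.3 − 5.8) = 41 / 10.5 = 3.905 d.
pupal: 59 / (16.3 − 6.3) = 59 / 10.0 = 5.900 d.
Sum = 20.141 ≈ 20.1 days.

20.1 days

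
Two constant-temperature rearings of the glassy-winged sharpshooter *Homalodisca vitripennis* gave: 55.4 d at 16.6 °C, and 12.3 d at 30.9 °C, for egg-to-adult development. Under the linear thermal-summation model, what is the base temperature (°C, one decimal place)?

12.5 °C

Under the model K = D·(T − T_b), so D₁·(T₁ − T_b) = D₂·(T₂ − T_b).
55.4·(16.6 − T_b) = 12.3·(30.9 − T_b)
T_b = (55.4·16.6 − 12.3·30.9) / (55.4 − 12.3) = 539.57 / 43.1 = 12.519 °C ≈ 12.5 °C.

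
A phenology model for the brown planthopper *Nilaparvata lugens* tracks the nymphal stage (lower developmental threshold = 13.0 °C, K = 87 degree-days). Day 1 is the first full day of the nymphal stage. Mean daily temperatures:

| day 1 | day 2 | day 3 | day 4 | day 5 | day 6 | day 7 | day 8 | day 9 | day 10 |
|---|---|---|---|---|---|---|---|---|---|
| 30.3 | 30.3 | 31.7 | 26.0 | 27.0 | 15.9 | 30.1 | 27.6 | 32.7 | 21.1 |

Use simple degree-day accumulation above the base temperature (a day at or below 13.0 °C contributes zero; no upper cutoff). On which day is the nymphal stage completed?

Daily DD above 13.0 °C: 17.3, 17.3, 18.7, 13.0, 14.0, 2.9, 17.1, 14.6, 19.7, 8.1.
Cumulative: 17.3, 34.6, 53.3, 66.3, 80.3, 83.2, 100.3, 114.9, 134.6, 142.7.
The total first reaches 87 DD on day 7.

day 7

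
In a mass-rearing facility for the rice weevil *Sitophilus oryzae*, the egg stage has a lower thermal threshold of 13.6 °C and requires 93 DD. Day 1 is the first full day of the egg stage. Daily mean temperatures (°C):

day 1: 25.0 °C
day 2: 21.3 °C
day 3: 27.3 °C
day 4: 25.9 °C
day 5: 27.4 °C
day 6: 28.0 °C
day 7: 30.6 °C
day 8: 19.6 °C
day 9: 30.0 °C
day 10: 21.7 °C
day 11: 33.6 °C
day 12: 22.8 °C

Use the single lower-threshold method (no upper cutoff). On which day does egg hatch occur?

day 8

Daily DD above 13.6 °C: 11.4, 7.7, 13.7, 12.3, 13.8, 14.4, 17.0, 6.0, 16.4, 8.1, 20.0, 9.2.
Cumulative: 11.4, 19.1, 32.8, 45.1, 58.9, 73.3, 90.3, 96.3, 112.7, 120.8, 140.8, 150.0.
The total first reaches 93 DD on day 8.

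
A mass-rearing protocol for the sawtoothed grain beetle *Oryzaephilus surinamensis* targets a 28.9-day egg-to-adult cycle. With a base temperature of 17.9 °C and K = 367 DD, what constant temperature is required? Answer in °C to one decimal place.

Required daily accumulation = 367 / 28.9 = 12.699 DD/day.
T = T_base + 12.699 = 17.9 + 12.699 = 30.599 ≈ 30.6 °C.

30.6 °C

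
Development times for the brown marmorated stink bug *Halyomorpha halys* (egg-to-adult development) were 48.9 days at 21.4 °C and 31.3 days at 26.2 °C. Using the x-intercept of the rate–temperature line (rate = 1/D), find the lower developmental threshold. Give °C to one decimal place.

12.9 °C

Linear rate model ⇒ the product D·(T − T_b) is constant across temperatures.
48.9·(21.4 − T_b) = 31.3·(26.2 − T_b)
T_b = (48.9·21.4 − 31.3·26.2) / (48.9 − 31.3) = 226.40 / 17.6 = 12.864 °C ≈ 12.9 °C.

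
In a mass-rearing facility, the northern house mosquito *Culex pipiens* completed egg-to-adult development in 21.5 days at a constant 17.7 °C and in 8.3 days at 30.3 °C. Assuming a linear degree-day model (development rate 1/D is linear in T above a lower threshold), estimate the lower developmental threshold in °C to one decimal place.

Under the model K = D·(T − T_b), so D₁·(T₁ − T_b) = D₂·(T₂ − T_b).
21.5·(17.7 − T_b) = 8.3·(30.3 − T_b)
T_b = (21.5·17.7 − 8.3·30.3) / (21.5 − 8.3) = 129.06 / 13.2 = 9.777 °C ≈ 9.8 °C.

9.8 °C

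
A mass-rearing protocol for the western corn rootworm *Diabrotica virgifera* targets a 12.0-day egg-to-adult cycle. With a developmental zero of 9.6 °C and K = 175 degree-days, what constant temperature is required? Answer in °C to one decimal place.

Required daily accumulation = 175 / 12.0 = 14.583 DD/day.
T = T_base + 14.583 = 9.6 + 14.583 = 24.183 ≈ 24.2 °C.

24.2 °C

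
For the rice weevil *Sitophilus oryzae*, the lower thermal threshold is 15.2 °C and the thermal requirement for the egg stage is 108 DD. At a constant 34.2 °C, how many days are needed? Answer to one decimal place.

5.7 days

Daily accumulation = 34.2 − 15.2 = 19.0 DD/day.
Duration = 108 / 19.0 = 5.684 ≈ 5.7 days.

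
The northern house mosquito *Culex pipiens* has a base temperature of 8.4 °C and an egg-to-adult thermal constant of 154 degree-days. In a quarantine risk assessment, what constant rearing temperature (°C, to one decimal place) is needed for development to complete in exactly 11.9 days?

21.3 °C

Required daily accumulation = 154 / 11.9 = 12.941 DD/day.
T = T_base + 12.941 = 8.4 + 12.941 = 21.341 ≈ 21.3 °C.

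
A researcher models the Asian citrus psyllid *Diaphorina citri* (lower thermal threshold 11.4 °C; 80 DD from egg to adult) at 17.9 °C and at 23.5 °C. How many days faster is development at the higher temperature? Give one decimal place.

5.7 days

At 17.9 °C: 80 / (17.9 − 11.4) = 80 / 6.5 = 12.308 d.
At 23.5 °C: 80 / (23.5 − 11.4) = 80 / 12.1 = 6.612 d.
Difference = |12.308 − 6.612| = 5.696 ≈ 5.7 days.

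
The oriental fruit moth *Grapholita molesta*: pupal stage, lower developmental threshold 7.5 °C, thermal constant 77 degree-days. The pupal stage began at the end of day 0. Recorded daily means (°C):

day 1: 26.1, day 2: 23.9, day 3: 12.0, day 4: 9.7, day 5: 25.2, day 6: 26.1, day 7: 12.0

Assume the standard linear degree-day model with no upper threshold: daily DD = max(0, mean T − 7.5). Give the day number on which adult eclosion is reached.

Daily DD above 7.5 °C: 18.6, 16.4, 4.5, 2.2, 17.7, 18.6, 4.5.
Cumulative: 18.6, 35.0, 39.5, 41.7, 59.4, 78.0, 82.5.
The total first reaches 77 DD on day 6.

day 6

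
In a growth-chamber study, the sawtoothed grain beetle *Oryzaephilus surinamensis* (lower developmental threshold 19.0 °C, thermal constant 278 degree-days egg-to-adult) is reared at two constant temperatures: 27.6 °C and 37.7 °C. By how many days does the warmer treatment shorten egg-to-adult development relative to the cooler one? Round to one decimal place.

17.5 days

At 27.6 °C: 278 / (27.6 − 19.0) = 278 / 8.6 = 32.326 d.
At 37.7 °C: 278 / (37.7 − 19.0) = 278 / 18.7 = 14.866 d.
Difference = |32.326 − 14.866| = 17.459 ≈ 17.5 days.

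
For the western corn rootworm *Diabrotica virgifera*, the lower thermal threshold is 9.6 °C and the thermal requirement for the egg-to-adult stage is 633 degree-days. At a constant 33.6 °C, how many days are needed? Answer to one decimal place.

26.4 days

Daily accumulation = 33.6 − 9.6 = 24.0 DD/day.
Duration = 633 / 24.0 = 26.375 ≈ 26.4 days.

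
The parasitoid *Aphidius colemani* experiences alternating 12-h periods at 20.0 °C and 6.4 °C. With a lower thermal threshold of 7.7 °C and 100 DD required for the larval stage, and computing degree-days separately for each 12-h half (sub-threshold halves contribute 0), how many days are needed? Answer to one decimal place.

Day half: max(0, 20.0 − 7.7) × 0.5 = 12.3 × 0.5 = 6.15 DD.
Night half: max(0, 6.4 − 7.7) × 0.5 = 0.0 × 0.5 = 0.00 DD.
Per 24 h: 6.15 DD/day.
Duration = 100 / 6.15 = 16.260 ≈ 16.3 days.

16.3 days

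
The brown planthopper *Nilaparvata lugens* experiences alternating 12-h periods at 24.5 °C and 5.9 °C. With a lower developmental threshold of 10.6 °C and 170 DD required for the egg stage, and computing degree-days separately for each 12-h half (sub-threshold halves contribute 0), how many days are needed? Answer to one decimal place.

Day half: max(0, 24.5 − 10.6) × 0.5 = 13.9 × 0.5 = 6.95 DD.
Night half: max(0, 5.9 − 10.6) × 0.5 = 0.0 × 0.5 = 0.00 DD.
Per 24 h: 6.95 DD/day.
Duration = 170 / 6.95 = 24.460 ≈ 24.5 days.

24.5 days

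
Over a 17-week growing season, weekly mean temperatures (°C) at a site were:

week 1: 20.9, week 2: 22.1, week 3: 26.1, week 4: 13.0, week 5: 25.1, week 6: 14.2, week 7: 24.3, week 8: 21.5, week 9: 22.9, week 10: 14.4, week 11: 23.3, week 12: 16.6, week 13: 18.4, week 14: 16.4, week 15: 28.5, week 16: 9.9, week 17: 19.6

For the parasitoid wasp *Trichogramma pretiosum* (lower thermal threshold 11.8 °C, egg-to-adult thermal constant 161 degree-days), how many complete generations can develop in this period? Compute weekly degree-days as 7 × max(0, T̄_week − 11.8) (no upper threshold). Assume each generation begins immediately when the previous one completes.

Weekly DD (7 × max(0, T̄ − 11.8)): 63.7, 72.1, 100.1, 8.4, 93.1, 16.8, 87.5, 67.9, 77.7, 18.2, 80.5, 33.6, 46.2, 32.2, 116.9, 0.0, 54.6.
Season total = 969.5 DD.
Complete generations = ⌊969.5 / 161⌋ = 6.

6 generations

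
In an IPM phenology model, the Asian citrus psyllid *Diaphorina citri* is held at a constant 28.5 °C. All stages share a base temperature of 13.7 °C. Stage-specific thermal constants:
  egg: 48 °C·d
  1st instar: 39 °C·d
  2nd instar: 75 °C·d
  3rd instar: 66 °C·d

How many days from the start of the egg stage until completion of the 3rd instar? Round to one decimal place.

15.4 days

Daily accumulation at 28.5 °C = 28.5 − 13.7 = 14.8 DD/day.
Total K = 48 + 39 + 75 + 66 = 228 DD.
Total duration = 228 / 14.8 = 15.405 ≈ 15.4 days.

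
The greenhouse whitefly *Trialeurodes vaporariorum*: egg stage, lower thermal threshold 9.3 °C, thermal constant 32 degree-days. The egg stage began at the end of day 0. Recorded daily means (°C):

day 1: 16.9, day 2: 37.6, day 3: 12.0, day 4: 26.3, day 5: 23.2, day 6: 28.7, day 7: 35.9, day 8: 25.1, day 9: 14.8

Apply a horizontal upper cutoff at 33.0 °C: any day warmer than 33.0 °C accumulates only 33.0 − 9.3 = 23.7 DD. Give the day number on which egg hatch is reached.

day 3

Daily DD above 9.3 °C (capped at 23.7): 7.6, 23.7, 2.7, 17.0, 13.9, 19.4, 23.7, 15.8, 5.5.
Cumulative: 7.6, 31.3, 34.0, 51.0, 64.9, 84.3, 108.0, 123.8, 129.3.
The total first reaches 32 DD on day 3.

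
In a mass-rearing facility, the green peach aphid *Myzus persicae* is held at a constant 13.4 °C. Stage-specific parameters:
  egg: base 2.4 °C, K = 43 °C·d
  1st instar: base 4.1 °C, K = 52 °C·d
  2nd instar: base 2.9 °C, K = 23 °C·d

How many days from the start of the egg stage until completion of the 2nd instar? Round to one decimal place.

egg: 43 / (13.4 − 2.4) = 43 / 11.0 = 3.909 d.
1st instar: 52 / (13.4 − 4.1) = 52 / 9.3 = 5.591 d.
2nd instar: 23 / (13.4 − 2.9) = 23 / 10.5 = 2.190 d.
Sum = 11.691 ≈ 11.7 days.

11.7 days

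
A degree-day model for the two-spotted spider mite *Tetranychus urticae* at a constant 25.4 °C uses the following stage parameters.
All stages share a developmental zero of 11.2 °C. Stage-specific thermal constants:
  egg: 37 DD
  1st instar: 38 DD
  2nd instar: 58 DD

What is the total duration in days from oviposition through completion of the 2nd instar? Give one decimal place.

Daily accumulation at 25.4 °C = 25.4 − 11.2 = 14.2 DD/day.
Total K = 37 + 38 + 58 = 133 DD.
Total duration = 133 / 14.2 = 9.366 ≈ 9.4 days.

9.4 days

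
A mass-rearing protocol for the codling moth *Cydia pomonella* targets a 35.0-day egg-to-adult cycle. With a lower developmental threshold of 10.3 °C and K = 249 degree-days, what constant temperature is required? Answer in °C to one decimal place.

Required daily accumulation = 249 / 35.0 = 7.114 DD/day.
T = T_base + 7.114 = 10.3 + 7.114 = 17.414 ≈ 17.4 °C.

17.4 °C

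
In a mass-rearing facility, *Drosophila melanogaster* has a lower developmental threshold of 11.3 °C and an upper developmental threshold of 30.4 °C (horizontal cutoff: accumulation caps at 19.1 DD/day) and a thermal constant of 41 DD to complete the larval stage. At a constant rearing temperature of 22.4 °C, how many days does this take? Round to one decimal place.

3.7 days

Daily accumulation = 22.4 − 11.3 = 11.1 DD/day.
Duration = 41 / 11.1 = 3.694 ≈ 3.7 days.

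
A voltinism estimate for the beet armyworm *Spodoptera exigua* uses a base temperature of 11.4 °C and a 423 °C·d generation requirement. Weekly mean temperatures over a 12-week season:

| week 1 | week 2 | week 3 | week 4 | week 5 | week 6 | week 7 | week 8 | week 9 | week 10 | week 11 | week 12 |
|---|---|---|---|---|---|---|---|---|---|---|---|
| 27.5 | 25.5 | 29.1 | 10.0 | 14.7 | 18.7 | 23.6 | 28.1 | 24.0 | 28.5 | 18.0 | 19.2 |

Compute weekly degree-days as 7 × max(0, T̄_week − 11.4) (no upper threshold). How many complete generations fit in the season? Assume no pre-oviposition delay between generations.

Weekly DD (7 × max(0, T̄ − 11.4)): 112.7, 98.7, 123.9, 0.0, 23.1, 51.1, 85.4, 116.9, 88.2, 119.7, 46.2, 54.6.
Season total = 920.5 DD.
Complete generations = ⌊920.5 / 423⌋ = 2.

2 generations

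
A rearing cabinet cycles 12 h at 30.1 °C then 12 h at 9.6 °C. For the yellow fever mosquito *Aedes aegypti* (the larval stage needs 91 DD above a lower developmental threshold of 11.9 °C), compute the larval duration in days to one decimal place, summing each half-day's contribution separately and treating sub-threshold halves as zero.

Day half: max(0, 30.1 − 11.9) × 0.5 = 18.2 × 0.5 = 9.10 DD.
Night half: max(0, 9.6 − 11.9) × 0.5 = 0.0 × 0.5 = 0.00 DD.
Per 24 h: 9.10 DD/day.
Duration = 91 / 9.10 = 10.000 ≈ 10.0 days.

10.0 days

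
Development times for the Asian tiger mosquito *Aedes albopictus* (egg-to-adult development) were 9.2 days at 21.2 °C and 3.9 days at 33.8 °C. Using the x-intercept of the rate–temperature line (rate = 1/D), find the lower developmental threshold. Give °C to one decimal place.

11.9 °C

Linear rate model ⇒ the product D·(T − T_b) is constant across temperatures.
9.2·(21.2 − T_b) = 3.9·(33.8 − T_b)
T_b = (9.2·21.2 − 3.9·33.8) / (9.2 − 3.9) = 63.22 / 5.3 = 11.928 °C ≈ 11.9 °C.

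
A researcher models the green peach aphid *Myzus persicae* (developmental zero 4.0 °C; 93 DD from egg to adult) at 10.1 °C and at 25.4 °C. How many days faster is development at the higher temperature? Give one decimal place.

10.9 days

At 10.1 °C: 93 / (10.1 − 4.0) = 93 / 6.1 = 15.246 d.
At 25.4 °C: 93 / (25.4 − 4.0) = 93 / 21.4 = 4.346 d.
Difference = |15.246 − 4.346| = 10.900 ≈ 10.9 days.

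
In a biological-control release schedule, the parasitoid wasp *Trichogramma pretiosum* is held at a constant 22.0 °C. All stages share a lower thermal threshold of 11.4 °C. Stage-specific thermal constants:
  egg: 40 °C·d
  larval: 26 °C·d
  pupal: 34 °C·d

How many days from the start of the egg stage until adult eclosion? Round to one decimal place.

9.4 days

Daily accumulation at 22.0 °C = 22.0 − 11.4 = 10.6 DD/day.
Total K = 40 + 26 + 34 = 100 DD.
Total duration = 100 / 10.6 = 9.434 ≈ 9.4 days.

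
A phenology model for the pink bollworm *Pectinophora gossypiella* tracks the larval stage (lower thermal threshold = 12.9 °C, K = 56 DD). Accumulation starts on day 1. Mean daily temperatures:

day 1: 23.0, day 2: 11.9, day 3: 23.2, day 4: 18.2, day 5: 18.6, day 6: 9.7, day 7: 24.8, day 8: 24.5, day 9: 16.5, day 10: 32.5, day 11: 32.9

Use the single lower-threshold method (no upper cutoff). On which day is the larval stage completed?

Daily DD above 12.9 °C: 10.1, 0.0, 10.3, 5.3, 5.7, 0.0, 11.9, 11.6, 3.6, 19.6, 20.0.
Cumulative: 10.1, 10.1, 20.4, 25.7, 31.4, 31.4, 43.3, 54.9, 58.5, 78.1, 98.1.
The total first reaches 56 DD on day 9.

day 9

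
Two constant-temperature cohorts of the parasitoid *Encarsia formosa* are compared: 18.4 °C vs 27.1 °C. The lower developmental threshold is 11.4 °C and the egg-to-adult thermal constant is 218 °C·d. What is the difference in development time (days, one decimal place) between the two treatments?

At 18.4 °C: 218 / (18.4 − 11.4) = 218 / 7.0 = 31.143 d.
At 27.1 °C: 218 / (27.1 − 11.4) = 218 / 15.7 = 13.885 d.
Difference = |31.143 − 13.885| = 17.258 ≈ 17.3 days.

17.3 days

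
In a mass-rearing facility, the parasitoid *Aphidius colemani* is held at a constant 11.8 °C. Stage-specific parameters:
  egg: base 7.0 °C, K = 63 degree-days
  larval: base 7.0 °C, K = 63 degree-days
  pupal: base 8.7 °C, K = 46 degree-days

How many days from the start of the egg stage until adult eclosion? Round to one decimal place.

egg: 63 / (11.8 − 7.0) = 63 / 4.8 = 13.125 d.
larval: 63 / (11.8 − 7.0) = 63 / 4.8 = 13.125 d.
pupal: 46 / (11.8 − 8.7) = 46 / 3.1 = 14.839 d.
Sum = 41.089 ≈ 41.1 days.

41.1 days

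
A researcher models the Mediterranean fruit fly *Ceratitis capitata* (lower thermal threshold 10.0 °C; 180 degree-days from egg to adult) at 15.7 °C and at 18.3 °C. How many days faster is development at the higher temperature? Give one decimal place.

9.9 days

At 15.7 °C: 180 / (15.7 − 10.0) = 180 / 5.7 = 31.579 d.
At 18.3 °C: 180 / (18.3 − 10.0) = 180 / 8.3 = 21.687 d.
Difference = |31.579 − 21.687| = 9.892 ≈ 9.9 days.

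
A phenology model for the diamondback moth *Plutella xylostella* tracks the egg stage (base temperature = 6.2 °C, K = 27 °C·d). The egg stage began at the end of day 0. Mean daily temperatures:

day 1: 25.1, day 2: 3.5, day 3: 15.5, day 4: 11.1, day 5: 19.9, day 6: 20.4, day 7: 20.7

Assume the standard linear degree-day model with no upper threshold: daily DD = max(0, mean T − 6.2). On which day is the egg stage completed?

day 3

Daily DD above 6.2 °C: 18.9, 0.0, 9.3, 4.9, 13.7, 14.2, 14.5.
Cumulative: 18.9, 18.9, 28.2, 33.1, 46.8, 61.0, 75.5.
The total first reaches 27 DD on day 3.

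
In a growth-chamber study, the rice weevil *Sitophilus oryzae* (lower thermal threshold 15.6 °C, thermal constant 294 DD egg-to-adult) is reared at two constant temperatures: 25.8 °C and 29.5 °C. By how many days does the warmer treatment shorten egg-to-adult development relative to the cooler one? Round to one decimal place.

7.7 days

At 25.8 °C: 294 / (25.8 − 15.6) = 294 / 10.2 = 28.824 d.
At 29.5 °C: 294 / (29.5 − 15.6) = 294 / 13.9 = 21.151 d.
Difference = |28.824 − 21.151| = 7.672 ≈ 7.7 days.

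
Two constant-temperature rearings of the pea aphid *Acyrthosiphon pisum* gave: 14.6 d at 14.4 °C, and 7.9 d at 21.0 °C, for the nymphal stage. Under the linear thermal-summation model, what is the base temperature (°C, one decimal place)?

6.6 °C

Equal thermal constants: D₁(T₁ − T_b) = D₂(T₂ − T_b).
14.6·(14.4 − T_b) = 7.9·(21.0 − T_b)
T_b = (14.6·14.4 − 7.9·21.0) / (14.6 − 7.9) = 44.34 / 6.7 = 6.618 °C ≈ 6.6 °C.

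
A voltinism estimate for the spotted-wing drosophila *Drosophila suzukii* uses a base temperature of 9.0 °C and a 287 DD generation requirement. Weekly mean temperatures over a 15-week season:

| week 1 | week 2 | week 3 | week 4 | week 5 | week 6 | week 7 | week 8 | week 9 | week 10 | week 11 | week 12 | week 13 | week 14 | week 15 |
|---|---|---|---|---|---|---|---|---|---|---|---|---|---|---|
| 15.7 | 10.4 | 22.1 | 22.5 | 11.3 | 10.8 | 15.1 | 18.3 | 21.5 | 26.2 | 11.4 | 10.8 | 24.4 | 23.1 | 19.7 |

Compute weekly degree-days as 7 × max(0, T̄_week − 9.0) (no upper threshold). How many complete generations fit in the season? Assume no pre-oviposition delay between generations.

Weekly DD (7 × max(0, T̄ − 9.0)): 46.9, 9.8, 91.7, 94.5, 16.1, 12.6, 42.7, 65.1, 87.5, 120.4, 16.8, 12.6, 107.8, 98.7, 74.9.
Season total = 898.1 DD.
Complete generations = ⌊898.1 / 287⌋ = 3.

3 generations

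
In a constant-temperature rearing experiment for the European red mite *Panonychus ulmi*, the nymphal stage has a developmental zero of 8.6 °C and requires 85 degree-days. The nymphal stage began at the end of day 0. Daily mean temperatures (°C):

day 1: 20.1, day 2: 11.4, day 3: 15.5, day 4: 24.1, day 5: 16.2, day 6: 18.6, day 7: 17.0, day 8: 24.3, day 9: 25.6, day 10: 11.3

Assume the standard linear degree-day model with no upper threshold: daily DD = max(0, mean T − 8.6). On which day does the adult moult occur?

day 9

Daily DD above 8.6 °C: 11.5, 2.8, 6.9, 15.5, 7.6, 10.0, 8.4, 15.7, 17.0, 2.7.
Cumulative: 11.5, 14.3, 21.2, 36.7, 44.3, 54.3, 62.7, 78.4, 95.4, 98.1.
The total first reaches 85 DD on day 9.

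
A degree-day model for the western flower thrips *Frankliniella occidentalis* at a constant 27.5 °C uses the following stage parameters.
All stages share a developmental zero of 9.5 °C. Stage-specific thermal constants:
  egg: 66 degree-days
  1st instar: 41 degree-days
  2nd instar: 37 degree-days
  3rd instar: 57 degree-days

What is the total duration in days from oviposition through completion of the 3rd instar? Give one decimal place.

Daily accumulation at 27.5 °C = 27.5 − 9.5 = 18.0 DD/day.
Total K = 66 + 41 + 37 + 57 = 201 DD.
Total duration = 201 / 18.0 = 11.167 ≈ 11.2 days.

11.2 days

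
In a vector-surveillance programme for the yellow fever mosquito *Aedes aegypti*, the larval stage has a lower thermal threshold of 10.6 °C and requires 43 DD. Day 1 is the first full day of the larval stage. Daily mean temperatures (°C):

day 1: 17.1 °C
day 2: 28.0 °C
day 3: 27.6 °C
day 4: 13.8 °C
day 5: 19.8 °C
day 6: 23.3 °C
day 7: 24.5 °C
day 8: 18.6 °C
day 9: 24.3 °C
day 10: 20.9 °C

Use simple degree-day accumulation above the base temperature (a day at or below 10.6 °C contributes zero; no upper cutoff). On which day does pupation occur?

Daily DD above 10.6 °C: 6.5, 17.4, 17.0, 3.2, 9.2, 12.7, 13.9, 8.0, 13.7, 10.3.
Cumulative: 6.5, 23.9, 40.9, 44.1, 53.3, 66.0, 79.9, 87.9, 101.6, 111.9.
The total first reaches 43 DD on day 4.

day 4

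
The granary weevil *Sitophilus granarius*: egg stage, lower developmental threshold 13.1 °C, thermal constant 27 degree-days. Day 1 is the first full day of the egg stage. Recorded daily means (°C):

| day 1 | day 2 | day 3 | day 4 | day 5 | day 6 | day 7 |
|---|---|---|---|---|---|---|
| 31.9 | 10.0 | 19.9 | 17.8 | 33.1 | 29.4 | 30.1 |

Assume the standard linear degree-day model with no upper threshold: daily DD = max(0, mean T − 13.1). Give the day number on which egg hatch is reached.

day 4

Daily DD above 13.1 °C: 18.8, 0.0, 6.8, 4.7, 20.0, 16.3, 17.0.
Cumulative: 18.8, 18.8, 25.6, 30.3, 50.3, 66.6, 83.6.
The total first reaches 27 DD on day 4.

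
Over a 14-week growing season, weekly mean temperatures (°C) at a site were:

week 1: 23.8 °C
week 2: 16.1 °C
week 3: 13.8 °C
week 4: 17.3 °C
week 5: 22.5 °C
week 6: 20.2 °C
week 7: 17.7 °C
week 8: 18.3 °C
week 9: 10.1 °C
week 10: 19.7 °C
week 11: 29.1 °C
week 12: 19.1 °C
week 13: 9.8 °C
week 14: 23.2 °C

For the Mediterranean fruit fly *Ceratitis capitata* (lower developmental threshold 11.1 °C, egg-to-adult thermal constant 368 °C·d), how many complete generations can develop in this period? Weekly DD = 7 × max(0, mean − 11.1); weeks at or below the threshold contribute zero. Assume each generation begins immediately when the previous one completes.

2 generations

Weekly DD (7 × max(0, T̄ − 11.1)): 88.9, 35.0, 18.9, 43.4, 79.8, 63.7, 46.2, 50.4, 0.0, 60.2, 126.0, 56.0, 0.0, 84.7.
Season total = 753.2 DD.
Complete generations = ⌊753.2 / 368⌋ = 2.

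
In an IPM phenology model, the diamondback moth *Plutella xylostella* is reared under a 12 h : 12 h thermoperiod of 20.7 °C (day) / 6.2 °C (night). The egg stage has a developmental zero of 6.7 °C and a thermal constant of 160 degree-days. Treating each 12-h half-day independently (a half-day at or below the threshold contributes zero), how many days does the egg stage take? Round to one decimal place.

22.9 days

Day half: max(0, 20.7 − 6.7) × 0.5 = 14.0 × 0.5 = 7.00 DD.
Night half: max(0, 6.2 − 6.7) × 0.5 = 0.0 × 0.5 = 0.00 DD.
Per 24 h: 7.00 DD/day.
Duration = 160 / 7.00 = 22.857 ≈ 22.9 days.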